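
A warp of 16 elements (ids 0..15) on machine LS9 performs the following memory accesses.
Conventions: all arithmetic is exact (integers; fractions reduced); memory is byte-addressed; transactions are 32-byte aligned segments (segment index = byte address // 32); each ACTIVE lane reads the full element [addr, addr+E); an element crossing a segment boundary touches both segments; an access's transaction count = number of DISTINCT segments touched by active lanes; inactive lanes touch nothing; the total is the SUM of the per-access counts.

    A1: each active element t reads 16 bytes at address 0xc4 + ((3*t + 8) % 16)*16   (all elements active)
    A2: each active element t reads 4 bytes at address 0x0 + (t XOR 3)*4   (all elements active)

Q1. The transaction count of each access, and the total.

A1: 9 transactions
A2: 2 transactions

Answer: 9,2; total 11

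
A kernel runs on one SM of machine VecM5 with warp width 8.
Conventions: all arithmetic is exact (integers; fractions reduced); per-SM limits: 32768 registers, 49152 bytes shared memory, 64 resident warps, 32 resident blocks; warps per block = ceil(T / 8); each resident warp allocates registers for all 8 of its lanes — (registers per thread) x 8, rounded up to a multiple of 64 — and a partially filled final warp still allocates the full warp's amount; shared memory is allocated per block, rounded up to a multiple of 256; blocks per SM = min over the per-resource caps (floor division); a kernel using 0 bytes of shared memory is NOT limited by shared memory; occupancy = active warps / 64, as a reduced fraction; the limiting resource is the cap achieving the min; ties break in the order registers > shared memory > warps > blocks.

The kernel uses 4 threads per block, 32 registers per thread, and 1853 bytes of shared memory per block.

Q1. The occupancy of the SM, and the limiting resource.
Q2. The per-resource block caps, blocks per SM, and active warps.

Answer: occupancy 3/8, limited by shared memory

registers: 128 blocks
shared memory: 24 blocks
warps: 64 blocks
blocks: 32 blocks

Answer: 24 blocks, 24 active warps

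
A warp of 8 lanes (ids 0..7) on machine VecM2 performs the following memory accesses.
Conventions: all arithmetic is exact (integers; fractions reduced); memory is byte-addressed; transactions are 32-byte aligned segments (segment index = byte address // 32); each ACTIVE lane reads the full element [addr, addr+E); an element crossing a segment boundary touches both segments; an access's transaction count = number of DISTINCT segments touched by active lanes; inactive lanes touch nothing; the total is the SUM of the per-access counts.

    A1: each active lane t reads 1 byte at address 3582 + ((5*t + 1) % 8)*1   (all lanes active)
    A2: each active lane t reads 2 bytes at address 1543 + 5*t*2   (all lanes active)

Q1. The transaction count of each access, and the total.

A1: 2 transactions
A2: 3 transactions

Answer: 2,3; total 5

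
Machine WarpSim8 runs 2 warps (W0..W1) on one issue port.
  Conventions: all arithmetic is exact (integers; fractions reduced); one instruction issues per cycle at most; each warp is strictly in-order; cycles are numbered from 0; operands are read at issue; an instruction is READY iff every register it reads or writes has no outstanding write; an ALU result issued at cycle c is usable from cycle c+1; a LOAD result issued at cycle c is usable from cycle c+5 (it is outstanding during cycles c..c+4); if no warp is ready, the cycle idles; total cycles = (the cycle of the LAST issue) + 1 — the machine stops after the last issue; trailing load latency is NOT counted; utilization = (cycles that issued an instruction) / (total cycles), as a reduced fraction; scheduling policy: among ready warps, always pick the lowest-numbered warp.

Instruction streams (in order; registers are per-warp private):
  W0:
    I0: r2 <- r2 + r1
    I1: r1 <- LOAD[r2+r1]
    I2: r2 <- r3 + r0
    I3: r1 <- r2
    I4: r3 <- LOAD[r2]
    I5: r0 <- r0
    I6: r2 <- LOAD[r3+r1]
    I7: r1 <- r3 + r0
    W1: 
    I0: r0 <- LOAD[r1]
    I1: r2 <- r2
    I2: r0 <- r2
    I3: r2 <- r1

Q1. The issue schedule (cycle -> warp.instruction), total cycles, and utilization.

cycle 0: W0.I0
cycle 1: W0.I1
cycle 2: W0.I2
cycle 3: W1.I0
cycle 4: W1.I1
cycle 5: idle
cycle 6: W0.I3
cycle 7: W0.I4
cycle 8: W0.I5
cycle 9: W1.I2
cycle 10: W1.I3
cycle 11: idle
cycle 12: W0.I6
cycle 13: W0.I7

Answer: 14 cycles, utilization 6/7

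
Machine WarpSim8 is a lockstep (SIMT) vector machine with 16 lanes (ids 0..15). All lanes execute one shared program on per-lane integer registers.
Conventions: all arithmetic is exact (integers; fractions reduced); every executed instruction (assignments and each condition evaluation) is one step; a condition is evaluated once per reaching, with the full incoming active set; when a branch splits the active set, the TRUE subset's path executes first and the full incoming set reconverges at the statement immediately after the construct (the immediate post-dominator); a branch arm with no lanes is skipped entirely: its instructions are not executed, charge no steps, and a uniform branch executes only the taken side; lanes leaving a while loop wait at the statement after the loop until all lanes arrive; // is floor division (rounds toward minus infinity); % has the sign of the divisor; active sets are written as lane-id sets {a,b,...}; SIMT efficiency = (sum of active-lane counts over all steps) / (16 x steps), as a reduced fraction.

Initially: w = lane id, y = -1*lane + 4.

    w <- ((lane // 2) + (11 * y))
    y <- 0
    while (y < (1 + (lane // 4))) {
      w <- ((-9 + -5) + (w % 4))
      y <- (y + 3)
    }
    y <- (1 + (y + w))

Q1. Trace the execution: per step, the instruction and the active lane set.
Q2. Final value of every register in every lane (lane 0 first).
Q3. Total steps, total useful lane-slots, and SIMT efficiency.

step 0: w <- ((lane // 2) + (11 * y)) {0,1,2,3,4,5,6,7,8,9,10,11,12,13,14,15}
step 1: y <- 0                       {0,1,2,3,4,5,6,7,8,9,10,11,12,13,14,15}
step 2: eval (y < (1 + (lane // 4))) {0,1,2,3,4,5,6,7,8,9,10,11,12,13,14,15}
step 3: w <- ((-9 + -5) + (w % 4))   {0,1,2,3,4,5,6,7,8,9,10,11,12,13,14,15}
step 4: y <- (y + 3)                 {0,1,2,3,4,5,6,7,8,9,10,11,12,13,14,15}
step 5: eval (y < (1 + (lane // 4))) {0,1,2,3,4,5,6,7,8,9,10,11,12,13,14,15}
step 6: w <- ((-9 + -5) + (w % 4))   {12,13,14,15}
step 7: y <- (y + 3)                 {12,13,14,15}
step 8: eval (y < (1 + (lane // 4))) {12,13,14,15}
step 9: y <- (1 + (y + w))           {0,1,2,3,4,5,6,7,8,9,10,11,12,13,14,15}

Answer: 10 steps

w: -14,-13,-11,-14,-12,-11,-13,-12,-14,-13,-11,-14,-14,-13,-11,-14
y: -10,-9,-7,-10,-8,-7,-9,-8,-10,-9,-7,-10,-7,-6,-4,-7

steps = 10; useful = 124; efficiency = 124/160 = 31/40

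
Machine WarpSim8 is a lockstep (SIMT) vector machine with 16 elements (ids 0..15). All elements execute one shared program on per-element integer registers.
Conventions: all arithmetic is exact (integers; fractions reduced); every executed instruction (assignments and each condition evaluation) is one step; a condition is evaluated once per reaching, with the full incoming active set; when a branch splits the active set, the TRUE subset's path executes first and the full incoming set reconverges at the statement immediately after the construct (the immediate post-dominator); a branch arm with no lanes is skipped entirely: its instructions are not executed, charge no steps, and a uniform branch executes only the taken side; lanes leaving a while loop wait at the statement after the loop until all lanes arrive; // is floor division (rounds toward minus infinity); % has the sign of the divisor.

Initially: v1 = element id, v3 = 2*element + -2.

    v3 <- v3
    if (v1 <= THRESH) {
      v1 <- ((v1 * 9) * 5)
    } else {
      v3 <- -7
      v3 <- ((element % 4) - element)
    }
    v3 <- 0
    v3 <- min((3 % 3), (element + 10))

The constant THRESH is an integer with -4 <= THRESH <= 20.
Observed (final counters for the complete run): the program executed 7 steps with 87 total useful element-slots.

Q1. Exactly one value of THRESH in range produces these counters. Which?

Answer: THRESH = 8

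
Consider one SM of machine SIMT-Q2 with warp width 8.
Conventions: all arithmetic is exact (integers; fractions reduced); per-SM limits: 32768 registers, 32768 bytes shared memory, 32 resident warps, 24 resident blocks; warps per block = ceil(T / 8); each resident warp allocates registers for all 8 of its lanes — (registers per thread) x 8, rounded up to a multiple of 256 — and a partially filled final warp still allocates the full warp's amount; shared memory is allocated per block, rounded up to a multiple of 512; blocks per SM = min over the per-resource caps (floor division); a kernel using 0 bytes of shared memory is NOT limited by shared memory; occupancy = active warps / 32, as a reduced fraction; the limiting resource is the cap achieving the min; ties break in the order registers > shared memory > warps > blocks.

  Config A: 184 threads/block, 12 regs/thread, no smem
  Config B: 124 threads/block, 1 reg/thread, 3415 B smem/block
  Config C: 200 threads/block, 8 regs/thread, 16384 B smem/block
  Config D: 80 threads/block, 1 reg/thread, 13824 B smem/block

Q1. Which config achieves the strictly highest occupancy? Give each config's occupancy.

occupancies: A 23/32, B 1, C 25/32, D 5/8

Answer: B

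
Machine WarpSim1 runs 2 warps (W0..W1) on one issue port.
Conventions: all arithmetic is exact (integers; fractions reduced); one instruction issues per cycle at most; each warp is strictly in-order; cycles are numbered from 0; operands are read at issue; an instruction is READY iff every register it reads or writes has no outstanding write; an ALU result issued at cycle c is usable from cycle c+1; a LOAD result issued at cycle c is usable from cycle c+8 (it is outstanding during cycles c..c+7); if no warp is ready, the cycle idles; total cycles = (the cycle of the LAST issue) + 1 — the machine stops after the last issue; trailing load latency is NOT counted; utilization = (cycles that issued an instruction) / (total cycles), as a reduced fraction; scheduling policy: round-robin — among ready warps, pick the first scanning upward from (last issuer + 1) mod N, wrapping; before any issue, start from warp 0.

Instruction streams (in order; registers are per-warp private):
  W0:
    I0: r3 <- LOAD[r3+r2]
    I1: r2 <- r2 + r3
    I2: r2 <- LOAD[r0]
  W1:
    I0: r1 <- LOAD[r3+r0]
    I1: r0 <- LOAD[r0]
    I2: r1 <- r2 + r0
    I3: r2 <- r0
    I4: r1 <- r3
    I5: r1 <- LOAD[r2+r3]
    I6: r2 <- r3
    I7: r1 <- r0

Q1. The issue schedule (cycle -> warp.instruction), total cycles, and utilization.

cycle 0: W0.I0
cycle 1: W1.I0
cycle 2: W1.I1
cycle 3: idle
cycle 4: idle
cycle 5: idle
cycle 6: idle
cycle 7: idle
cycle 8: W0.I1
cycle 9: W0.I2
cycle 10: W1.I2
cycle 11: W1.I3
cycle 12: W1.I4
cycle 13: W1.I5
cycle 14: W1.I6
cycle 15: idle
cycle 16: idle
cycle 17: idle
cycle 18: idle
cycle 19: idle
cycle 20: idle
cycle 21: W1.I7

Answer: 22 cycles, utilization 1/2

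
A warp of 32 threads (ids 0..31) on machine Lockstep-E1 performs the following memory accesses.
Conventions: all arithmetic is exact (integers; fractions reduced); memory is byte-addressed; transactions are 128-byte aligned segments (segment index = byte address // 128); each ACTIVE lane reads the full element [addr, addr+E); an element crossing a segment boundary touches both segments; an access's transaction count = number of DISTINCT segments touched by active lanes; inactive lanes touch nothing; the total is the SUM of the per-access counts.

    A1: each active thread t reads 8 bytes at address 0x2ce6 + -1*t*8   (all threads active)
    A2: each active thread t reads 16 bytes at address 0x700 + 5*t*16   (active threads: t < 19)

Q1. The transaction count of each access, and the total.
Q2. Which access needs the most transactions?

A1: 3 transactions
A2: 12 transactions

Answer: 3,12; total 15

Answer: A2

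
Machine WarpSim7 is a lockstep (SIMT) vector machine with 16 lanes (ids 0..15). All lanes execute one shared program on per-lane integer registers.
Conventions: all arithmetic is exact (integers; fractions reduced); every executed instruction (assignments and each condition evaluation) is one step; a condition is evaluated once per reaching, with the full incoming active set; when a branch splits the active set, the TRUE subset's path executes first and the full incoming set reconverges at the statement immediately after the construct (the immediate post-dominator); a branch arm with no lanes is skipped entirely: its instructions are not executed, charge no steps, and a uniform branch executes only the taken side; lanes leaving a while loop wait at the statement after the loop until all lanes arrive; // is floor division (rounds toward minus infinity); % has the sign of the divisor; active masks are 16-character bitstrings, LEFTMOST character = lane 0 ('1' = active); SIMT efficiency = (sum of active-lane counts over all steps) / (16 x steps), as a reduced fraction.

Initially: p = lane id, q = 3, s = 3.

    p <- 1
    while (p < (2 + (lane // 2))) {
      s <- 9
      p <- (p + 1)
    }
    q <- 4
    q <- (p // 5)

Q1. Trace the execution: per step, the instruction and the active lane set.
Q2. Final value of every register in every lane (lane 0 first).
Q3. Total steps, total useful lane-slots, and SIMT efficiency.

step 0: p <- 1                       1111111111111111
step 1: eval (p < (2 + (lane // 2))) 1111111111111111
step 2: s <- 9                       1111111111111111
step 3: p <- (p + 1)                 1111111111111111
step 4: eval (p < (2 + (lane // 2))) 1111111111111111
step 5: s <- 9                       0011111111111111
step 6: p <- (p + 1)                 0011111111111111
step 7: eval (p < (2 + (lane // 2))) 0011111111111111
step 8: s <- 9                       0000111111111111
step 9: p <- (p + 1)                 0000111111111111
step 10: eval (p < (2 + (lane // 2))) 0000111111111111
step 11: s <- 9                       0000001111111111
step 12: p <- (p + 1)                 0000001111111111
step 13: eval (p < (2 + (lane // 2))) 0000001111111111
step 14: s <- 9                       0000000011111111
step 15: p <- (p + 1)                 0000000011111111
step 16: eval (p < (2 + (lane // 2))) 0000000011111111
step 17: s <- 9                       0000000000111111
step 18: p <- (p + 1)                 0000000000111111
step 19: eval (p < (2 + (lane // 2))) 0000000000111111
step 20: s <- 9                       0000000000001111
step 21: p <- (p + 1)                 0000000000001111
step 22: eval (p < (2 + (lane // 2))) 0000000000001111
step 23: s <- 9                       0000000000000011
step 24: p <- (p + 1)                 0000000000000011
step 25: eval (p < (2 + (lane // 2))) 0000000000000011
step 26: q <- 4                       1111111111111111
step 27: q <- (p // 5)                1111111111111111

Answer: 28 steps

p: 2,2,3,3,4,4,5,5,6,6,7,7,8,8,9,9
q: 0,0,0,0,0,0,1,1,1,1,1,1,1,1,1,1
s: 9,9,9,9,9,9,9,9,9,9,9,9,9,9,9,9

steps = 28; useful = 280; efficiency = 280/448 = 5/8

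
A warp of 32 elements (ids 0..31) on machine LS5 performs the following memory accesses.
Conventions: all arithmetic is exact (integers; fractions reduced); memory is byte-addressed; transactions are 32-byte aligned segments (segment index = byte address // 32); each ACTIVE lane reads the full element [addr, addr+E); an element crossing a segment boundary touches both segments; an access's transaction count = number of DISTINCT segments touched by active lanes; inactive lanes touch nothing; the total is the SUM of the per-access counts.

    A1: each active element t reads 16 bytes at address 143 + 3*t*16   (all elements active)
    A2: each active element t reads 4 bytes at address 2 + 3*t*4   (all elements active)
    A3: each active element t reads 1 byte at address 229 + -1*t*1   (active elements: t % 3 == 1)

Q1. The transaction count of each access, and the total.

A1: 48 transactions
A2: 12 transactions
A3: 2 transactions

Answer: 48,12,2; total 62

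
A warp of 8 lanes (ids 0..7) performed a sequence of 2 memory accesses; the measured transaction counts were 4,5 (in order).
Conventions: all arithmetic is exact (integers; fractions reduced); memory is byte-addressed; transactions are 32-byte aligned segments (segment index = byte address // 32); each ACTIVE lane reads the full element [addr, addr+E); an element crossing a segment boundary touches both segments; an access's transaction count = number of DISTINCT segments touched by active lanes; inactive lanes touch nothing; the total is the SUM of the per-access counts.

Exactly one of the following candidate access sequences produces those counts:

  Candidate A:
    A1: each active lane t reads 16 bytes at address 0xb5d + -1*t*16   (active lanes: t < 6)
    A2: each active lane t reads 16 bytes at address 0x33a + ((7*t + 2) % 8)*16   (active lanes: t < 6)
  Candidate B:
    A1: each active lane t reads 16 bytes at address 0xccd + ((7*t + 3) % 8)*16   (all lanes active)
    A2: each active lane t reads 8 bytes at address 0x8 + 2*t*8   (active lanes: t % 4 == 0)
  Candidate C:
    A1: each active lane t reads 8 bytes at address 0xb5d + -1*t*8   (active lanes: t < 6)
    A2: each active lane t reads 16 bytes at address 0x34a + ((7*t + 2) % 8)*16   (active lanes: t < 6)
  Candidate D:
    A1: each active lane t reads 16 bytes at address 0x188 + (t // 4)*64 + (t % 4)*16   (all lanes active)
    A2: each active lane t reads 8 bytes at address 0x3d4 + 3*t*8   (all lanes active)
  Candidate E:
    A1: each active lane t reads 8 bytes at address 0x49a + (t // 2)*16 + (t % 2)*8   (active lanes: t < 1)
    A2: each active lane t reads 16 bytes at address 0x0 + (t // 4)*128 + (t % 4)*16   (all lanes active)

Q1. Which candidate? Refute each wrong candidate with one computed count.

B: A1 gives 5 transactions, not 4
C: A1 gives 3 transactions, not 4
D: A1 gives 5 transactions, not 4
E: A1 gives 2 transactions, not 4
A: all counts match (4,5)

Answer: A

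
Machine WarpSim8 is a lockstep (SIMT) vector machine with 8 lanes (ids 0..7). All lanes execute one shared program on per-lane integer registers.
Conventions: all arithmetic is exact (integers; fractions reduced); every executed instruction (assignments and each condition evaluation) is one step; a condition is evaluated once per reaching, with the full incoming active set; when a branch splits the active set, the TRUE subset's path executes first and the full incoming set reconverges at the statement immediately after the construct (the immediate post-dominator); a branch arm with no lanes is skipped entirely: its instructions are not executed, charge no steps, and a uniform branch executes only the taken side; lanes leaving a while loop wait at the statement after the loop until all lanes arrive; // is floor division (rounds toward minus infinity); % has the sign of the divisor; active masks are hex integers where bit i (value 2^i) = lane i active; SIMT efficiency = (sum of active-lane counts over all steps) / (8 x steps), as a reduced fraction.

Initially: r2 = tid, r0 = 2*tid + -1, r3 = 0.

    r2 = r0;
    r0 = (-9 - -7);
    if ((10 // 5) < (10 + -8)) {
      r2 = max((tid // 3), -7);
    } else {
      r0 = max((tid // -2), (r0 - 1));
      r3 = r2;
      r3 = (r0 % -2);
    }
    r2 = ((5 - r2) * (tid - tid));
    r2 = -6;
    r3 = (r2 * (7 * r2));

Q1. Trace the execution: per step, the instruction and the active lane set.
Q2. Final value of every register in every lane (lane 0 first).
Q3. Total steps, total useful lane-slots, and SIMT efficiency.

step 0: r2 <- r0                     0xff
step 1: r0 <- (-9 - -7)              0xff
step 2: eval ((10 // 5) < (10 + -8)) 0xff
step 3: r0 <- max((tid // -2), (r0 - 1)) 0xff
step 4: r3 <- r2                     0xff
step 5: r3 <- (r0 % -2)              0xff
step 6: r2 <- ((5 - r2) * (tid - tid)) 0xff
step 7: r2 <- -6                     0xff
step 8: r3 <- (r2 * (7 * r2))        0xff

Answer: 9 steps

r2: -6,-6,-6,-6,-6,-6,-6,-6
r0: 0,-1,-1,-2,-2,-3,-3,-3
r3: 252,252,252,252,252,252,252,252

steps = 9; useful = 72; efficiency = 72/72 = 1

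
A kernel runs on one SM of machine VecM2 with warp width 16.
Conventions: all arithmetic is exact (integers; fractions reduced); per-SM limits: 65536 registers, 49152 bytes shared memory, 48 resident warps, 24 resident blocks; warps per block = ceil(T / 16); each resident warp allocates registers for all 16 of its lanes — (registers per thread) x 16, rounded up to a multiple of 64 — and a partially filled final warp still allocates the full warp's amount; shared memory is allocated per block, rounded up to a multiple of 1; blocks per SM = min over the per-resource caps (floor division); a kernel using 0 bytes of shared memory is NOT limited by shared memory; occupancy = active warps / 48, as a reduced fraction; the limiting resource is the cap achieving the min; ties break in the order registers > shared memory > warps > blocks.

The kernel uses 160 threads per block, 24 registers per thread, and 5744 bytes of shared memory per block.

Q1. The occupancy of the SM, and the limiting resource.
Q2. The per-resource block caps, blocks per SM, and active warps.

Answer: occupancy 5/6, limited by warps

registers: 17 blocks
shared memory: 8 blocks
warps: 4 blocks
blocks: 24 blocks

Answer: 4 blocks, 40 active warps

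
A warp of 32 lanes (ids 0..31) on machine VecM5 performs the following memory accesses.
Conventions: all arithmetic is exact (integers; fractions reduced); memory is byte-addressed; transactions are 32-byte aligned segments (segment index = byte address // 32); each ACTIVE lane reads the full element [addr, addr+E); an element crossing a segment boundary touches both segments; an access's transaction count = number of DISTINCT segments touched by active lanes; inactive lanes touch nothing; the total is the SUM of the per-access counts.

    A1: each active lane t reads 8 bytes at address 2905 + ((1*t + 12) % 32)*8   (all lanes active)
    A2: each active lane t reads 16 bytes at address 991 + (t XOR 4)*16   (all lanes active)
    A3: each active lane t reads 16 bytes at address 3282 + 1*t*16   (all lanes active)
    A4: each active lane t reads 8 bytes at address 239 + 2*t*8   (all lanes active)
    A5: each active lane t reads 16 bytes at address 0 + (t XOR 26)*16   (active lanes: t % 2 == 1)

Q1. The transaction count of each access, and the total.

A1: 9 transactions
A2: 17 transactions
A3: 17 transactions
A4: 17 transactions
A5: 16 transactions

Answer: 9,17,17,17,16; total 76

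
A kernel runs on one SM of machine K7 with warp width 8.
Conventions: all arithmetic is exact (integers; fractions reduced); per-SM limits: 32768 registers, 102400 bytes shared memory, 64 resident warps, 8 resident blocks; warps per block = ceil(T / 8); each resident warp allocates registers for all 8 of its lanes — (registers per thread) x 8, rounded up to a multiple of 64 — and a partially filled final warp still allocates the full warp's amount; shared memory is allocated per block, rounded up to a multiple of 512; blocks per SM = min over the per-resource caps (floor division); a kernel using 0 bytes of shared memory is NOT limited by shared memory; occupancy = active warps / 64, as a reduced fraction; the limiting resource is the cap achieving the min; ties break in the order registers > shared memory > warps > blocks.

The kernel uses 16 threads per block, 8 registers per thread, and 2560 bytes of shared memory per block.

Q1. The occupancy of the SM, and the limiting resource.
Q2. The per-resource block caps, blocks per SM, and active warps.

Answer: occupancy 1/4, limited by blocks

registers: 256 blocks
shared memory: 40 blocks
warps: 32 blocks
blocks: 8 blocks

Answer: 8 blocks, 16 active warps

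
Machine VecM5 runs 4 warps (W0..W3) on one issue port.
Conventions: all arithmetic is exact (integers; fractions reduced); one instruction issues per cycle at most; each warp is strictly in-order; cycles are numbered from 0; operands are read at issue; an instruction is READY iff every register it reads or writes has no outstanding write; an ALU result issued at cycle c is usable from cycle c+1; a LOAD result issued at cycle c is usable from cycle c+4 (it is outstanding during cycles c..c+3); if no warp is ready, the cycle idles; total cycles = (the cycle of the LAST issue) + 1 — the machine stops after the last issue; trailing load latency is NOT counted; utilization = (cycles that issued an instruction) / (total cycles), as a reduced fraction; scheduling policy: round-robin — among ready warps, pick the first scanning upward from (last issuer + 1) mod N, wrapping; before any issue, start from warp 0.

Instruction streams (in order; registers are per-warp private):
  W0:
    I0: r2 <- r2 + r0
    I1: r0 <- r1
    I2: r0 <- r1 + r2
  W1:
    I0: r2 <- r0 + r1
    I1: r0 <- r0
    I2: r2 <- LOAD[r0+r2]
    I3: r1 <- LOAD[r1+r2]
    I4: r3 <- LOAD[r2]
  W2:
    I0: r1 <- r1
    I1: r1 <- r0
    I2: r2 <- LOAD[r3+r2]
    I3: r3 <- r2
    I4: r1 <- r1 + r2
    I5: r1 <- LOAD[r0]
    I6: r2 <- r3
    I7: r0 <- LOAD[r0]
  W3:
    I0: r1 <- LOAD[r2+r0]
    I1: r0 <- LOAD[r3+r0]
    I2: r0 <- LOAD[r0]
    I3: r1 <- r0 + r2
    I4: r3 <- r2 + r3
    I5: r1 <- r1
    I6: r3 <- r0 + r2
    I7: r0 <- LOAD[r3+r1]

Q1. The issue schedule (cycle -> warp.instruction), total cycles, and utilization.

cycle 0: W0.I0
cycle 1: W1.I0
cycle 2: W2.I0
cycle 3: W3.I0
cycle 4: W0.I1
cycle 5: W1.I1
cycle 6: W2.I1
cycle 7: W3.I1
cycle 8: W0.I2
cycle 9: W1.I2
cycle 10: W2.I2
cycle 11: W3.I2
cycle 12: idle
cycle 13: W1.I3
cycle 14: W2.I3
cycle 15: W3.I3
cycle 16: W1.I4
cycle 17: W2.I4
cycle 18: W3.I4
cycle 19: W2.I5
cycle 20: W3.I5
cycle 21: W2.I6
cycle 22: W3.I6
cycle 23: W2.I7
cycle 24: W3.I7

Answer: 25 cycles, utilization 24/25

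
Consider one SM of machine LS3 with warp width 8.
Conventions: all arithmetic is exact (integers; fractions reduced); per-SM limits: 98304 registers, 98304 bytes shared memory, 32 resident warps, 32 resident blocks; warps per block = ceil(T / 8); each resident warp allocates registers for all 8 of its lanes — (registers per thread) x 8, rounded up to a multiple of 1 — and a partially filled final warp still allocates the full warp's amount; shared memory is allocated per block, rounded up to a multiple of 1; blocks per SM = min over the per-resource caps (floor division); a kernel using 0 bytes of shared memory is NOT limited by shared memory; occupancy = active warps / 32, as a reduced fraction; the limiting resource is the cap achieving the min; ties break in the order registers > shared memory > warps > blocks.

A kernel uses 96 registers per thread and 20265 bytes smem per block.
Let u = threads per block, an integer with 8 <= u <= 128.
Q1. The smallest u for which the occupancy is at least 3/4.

Answer: u = 41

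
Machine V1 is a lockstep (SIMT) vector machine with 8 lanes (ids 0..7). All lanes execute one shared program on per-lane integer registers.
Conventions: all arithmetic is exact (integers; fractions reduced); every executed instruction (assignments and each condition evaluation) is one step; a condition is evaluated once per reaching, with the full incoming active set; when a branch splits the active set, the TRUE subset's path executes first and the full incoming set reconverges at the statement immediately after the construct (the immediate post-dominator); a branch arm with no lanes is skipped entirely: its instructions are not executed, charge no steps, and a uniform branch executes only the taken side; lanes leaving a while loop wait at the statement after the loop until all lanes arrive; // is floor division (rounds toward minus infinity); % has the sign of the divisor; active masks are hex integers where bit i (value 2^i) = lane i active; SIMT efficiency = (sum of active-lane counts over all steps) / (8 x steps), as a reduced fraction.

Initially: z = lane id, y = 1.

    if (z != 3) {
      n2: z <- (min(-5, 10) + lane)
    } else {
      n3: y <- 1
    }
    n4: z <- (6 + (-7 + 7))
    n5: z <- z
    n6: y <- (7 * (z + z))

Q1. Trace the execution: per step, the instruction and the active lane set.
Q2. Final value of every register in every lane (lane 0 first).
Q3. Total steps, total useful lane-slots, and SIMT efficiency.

step 0: eval (z != 3)                0xff
step 1: z <- (min(-5, 10) + lane)    0xf7
step 2: y <- 1                       0x08
step 3: z <- (6 + (-7 + 7))          0xff
step 4: z <- z                       0xff
step 5: y <- (7 * (z + z))           0xff

Answer: 6 steps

z: 6,6,6,6,6,6,6,6
y: 84,84,84,84,84,84,84,84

steps = 6; useful = 40; efficiency = 40/48 = 5/6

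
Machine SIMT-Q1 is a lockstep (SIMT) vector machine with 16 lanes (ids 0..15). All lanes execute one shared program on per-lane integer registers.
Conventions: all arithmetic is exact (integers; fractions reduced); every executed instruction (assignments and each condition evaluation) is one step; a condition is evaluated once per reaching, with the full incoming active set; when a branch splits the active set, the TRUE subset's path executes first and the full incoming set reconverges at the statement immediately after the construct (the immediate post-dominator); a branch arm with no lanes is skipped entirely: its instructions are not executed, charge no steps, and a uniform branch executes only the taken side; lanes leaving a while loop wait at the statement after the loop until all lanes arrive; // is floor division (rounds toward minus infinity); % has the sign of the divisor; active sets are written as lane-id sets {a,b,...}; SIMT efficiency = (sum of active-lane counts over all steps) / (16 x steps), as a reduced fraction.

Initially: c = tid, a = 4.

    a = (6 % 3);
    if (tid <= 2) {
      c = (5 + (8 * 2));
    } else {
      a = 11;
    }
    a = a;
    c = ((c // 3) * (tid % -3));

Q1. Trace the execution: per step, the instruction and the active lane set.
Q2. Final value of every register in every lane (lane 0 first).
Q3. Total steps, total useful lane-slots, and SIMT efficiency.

step 0: a <- (6 % 3)                 {0,1,2,3,4,5,6,7,8,9,10,11,12,13,14,15}
step 1: eval (tid <= 2)              {0,1,2,3,4,5,6,7,8,9,10,11,12,13,14,15}
step 2: c <- (5 + (8 * 2))           {0,1,2}
step 3: a <- 11                      {3,4,5,6,7,8,9,10,11,12,13,14,15}
step 4: a <- a                       {0,1,2,3,4,5,6,7,8,9,10,11,12,13,14,15}
step 5: c <- ((c // 3) * (tid % -3)) {0,1,2,3,4,5,6,7,8,9,10,11,12,13,14,15}

Answer: 6 steps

c: 0,-14,-7,0,-2,-1,0,-4,-2,0,-6,-3,0,-8,-4,0
a: 0,0,0,11,11,11,11,11,11,11,11,11,11,11,11,11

steps = 6; useful = 80; efficiency = 80/96 = 5/6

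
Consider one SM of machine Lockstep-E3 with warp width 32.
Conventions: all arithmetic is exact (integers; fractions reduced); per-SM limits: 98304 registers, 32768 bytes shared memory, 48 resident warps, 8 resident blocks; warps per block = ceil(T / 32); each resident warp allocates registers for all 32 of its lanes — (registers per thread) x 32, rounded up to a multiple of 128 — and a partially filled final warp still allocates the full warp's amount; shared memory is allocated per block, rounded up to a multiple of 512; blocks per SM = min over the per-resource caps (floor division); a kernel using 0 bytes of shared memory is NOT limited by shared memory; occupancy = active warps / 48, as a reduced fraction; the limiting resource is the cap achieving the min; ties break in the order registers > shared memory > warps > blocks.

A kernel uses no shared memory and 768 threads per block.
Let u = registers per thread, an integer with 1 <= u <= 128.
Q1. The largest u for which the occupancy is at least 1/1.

Answer: u = 64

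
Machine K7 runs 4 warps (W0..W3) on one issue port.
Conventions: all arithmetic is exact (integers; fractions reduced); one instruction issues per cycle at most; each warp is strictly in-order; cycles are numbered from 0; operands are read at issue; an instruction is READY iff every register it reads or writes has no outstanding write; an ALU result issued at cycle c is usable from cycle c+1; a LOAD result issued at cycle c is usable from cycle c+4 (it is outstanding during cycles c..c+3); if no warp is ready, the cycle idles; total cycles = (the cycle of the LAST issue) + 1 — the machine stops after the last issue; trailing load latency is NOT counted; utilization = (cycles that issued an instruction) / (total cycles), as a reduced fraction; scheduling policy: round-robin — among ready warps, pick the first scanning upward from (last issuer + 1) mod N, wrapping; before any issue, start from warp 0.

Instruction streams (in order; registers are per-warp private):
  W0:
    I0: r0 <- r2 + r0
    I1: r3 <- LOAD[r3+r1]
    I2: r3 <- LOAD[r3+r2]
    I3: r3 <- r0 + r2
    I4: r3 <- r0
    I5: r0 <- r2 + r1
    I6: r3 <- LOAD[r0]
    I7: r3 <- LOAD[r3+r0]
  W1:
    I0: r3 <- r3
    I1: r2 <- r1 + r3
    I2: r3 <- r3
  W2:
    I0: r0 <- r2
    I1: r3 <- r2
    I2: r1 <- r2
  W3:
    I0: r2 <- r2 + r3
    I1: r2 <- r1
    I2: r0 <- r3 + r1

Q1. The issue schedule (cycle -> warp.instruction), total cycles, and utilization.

cycle 0: W0.I0
cycle 1: W1.I0
cycle 2: W2.I0
cycle 3: W3.I0
cycle 4: W0.I1
cycle 5: W1.I1
cycle 6: W2.I1
cycle 7: W3.I1
cycle 8: W0.I2
cycle 9: W1.I2
cycle 10: W2.I2
cycle 11: W3.I2
cycle 12: W0.I3
cycle 13: W0.I4
cycle 14: W0.I5
cycle 15: W0.I6
cycle 16: idle
cycle 17: idle
cycle 18: idle
cycle 19: W0.I7

Answer: 20 cycles, utilization 17/20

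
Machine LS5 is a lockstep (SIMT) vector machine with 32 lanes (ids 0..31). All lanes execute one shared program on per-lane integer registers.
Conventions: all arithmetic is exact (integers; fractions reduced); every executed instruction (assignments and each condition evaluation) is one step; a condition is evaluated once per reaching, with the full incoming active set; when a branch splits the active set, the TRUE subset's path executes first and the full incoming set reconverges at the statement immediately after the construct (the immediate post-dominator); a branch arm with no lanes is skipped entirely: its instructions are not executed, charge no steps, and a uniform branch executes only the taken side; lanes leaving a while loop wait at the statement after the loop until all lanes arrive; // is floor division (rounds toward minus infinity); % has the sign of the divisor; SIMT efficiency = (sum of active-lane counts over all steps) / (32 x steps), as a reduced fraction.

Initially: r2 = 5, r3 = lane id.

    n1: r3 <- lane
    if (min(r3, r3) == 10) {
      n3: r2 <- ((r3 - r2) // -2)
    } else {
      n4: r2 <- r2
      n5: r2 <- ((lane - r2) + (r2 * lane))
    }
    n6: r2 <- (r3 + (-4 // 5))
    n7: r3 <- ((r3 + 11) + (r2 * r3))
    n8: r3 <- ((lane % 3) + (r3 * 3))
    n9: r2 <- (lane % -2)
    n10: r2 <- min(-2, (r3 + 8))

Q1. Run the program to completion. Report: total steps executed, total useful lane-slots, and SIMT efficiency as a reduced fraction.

Answer: 10 steps, 287 useful, 287/320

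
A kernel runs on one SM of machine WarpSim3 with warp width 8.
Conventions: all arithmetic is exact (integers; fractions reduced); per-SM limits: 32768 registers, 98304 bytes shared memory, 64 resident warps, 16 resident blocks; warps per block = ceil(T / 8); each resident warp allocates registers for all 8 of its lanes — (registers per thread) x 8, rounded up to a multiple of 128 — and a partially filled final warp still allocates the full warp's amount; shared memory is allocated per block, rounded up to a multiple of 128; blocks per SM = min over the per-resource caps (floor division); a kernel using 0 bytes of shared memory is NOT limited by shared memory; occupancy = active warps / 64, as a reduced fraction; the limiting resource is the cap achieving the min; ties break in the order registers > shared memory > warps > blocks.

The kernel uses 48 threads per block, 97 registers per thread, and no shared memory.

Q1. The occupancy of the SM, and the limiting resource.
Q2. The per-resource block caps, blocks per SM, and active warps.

Answer: occupancy 9/16, limited by registers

registers: 6 blocks
shared memory: no limit (kernel uses none)
warps: 10 blocks
blocks: 16 blocks

Answer: 6 blocks, 36 active warps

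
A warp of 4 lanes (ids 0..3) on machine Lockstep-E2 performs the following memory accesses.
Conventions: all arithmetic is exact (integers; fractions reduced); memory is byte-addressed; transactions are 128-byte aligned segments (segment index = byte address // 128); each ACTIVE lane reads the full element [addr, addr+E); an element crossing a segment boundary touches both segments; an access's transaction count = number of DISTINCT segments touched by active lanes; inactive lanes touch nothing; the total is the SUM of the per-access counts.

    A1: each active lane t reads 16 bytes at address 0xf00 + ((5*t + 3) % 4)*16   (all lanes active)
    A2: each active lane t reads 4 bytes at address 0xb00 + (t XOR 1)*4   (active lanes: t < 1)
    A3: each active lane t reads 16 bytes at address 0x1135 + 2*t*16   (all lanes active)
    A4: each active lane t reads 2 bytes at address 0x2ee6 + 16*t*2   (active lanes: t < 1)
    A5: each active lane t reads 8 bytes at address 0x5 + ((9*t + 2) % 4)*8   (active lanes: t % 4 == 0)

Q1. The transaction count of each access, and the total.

A1: 1 transaction
A2: 1 transaction
A3: 2 transactions
A4: 1 transaction
A5: 1 transaction

Answer: 1,1,2,1,1; total 6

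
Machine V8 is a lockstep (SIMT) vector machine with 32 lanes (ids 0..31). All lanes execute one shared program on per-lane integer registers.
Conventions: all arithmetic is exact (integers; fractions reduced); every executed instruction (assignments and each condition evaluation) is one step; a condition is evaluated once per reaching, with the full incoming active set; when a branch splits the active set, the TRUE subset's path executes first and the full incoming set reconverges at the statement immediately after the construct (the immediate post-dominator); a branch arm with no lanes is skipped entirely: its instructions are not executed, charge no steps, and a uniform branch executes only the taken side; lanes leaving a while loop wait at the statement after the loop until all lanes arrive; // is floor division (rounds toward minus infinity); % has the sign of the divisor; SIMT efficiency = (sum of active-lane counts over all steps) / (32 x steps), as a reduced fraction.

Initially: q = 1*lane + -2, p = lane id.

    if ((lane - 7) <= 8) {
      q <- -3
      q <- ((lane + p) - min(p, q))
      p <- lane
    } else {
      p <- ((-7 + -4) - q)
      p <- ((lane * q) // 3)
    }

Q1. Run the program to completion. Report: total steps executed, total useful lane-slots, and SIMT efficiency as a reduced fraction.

Answer: 6 steps, 112 useful, 7/12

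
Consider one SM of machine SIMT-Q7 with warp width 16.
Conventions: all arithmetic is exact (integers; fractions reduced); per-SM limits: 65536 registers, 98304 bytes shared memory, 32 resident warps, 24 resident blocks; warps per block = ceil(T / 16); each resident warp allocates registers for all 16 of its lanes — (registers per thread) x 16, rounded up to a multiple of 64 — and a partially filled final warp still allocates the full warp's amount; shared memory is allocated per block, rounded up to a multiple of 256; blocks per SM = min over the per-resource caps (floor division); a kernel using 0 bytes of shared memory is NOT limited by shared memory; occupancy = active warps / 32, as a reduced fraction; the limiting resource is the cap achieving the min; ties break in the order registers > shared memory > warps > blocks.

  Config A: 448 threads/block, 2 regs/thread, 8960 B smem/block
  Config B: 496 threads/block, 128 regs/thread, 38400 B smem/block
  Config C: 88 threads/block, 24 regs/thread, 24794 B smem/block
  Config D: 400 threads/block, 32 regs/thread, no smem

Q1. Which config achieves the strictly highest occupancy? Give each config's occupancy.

occupancies: A 7/8, B 31/32, C 9/16, D 25/32

Answer: B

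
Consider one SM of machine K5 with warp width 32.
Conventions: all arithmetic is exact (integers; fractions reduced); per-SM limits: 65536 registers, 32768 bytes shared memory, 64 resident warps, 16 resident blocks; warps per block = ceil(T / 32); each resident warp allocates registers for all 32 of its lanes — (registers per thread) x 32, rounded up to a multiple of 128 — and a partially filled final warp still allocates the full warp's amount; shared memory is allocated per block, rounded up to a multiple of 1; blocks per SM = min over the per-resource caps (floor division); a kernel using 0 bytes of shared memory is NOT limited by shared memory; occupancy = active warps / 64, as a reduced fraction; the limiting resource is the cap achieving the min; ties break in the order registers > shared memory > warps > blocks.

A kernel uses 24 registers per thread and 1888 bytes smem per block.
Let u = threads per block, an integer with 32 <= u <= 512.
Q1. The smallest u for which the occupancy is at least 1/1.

Answer: u = 97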